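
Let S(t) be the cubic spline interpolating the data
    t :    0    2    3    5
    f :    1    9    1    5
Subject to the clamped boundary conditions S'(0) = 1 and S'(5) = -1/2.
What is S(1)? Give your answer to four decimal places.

Write M_i for S''(x_i). With h_i = 2, 1, 2 and divided differences Δ_i = 4, -8, 2, the continuity of S' gives the tridiagonal system
  2·M_0 + 6·M_1 + 1·M_2 = 6(Δ_1 - Δ_0) = -72
  1·M_1 + 6·M_2 + 2·M_3 = 6(Δ_2 - Δ_1) = 60
Clamped end conditions give two more equations: 2h_0·M_0 + h_0·M_1 = 6(Δ_0 - S'(0)) = 18 and h_2·M_2 + 2h_2·M_3 = 6(S'(5) - Δ_2) = -15.
Hence M_0 = 459/32, M_1 = -315/16, M_2 = 279/16, M_3 = -399/32.
On [0, 2], S(t) = 1 + 1·t + 459/64·t² - 363/128·t³.
With t = 1: S(1) = 811/128.

6.3359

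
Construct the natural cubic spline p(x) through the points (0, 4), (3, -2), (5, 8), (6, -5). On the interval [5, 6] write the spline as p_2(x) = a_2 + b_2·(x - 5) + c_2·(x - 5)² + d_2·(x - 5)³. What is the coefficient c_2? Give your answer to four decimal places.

-10.3929

Put M_i = p'' at the i-th knot. Here h = (3, 2, 1) and Δ = (-2, 5, -13), so the interior equations h_(i-1)·M_(i-1) + 2(h_(i-1)+h_i)·M_i + h_i·M_(i+1) = 6(Δ_i − Δ_(i-1)) read
  3·M_0 + 10·M_1 + 2·M_2 = 6(Δ_1 - Δ_0) = 42
  2·M_1 + 6·M_2 + 1·M_3 = 6(Δ_2 - Δ_1) = -108
Natural end conditions: M_0 = M_3 = 0.
Hence M_0 = 0, M_1 = 117/14, M_2 = -291/14, M_3 = 0.
On [5, 6], with p_2(x) = a_2 + b_2·(x - 5) + c_2·(x - 5)² + d_2·(x - 5)³: c_2 = M_2/2 = -291/28, d_2 = (M_3 - M_2)/(6h_2) = 97/28, b_2 = Δ_2 - h_2(2M_2 + M_3)/6 = -85/14.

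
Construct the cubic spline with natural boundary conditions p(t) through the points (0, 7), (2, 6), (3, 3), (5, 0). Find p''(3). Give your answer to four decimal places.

Let M_i = p''(x_i). Step sizes h_i = 2, 1, 2; slopes of the chords Δ_i = (y_(i+1) - y_i)/h_i = -1/2, -3, -3/2.
  2·M_0 + 6·M_1 + 1·M_2 = 6(Δ_1 - Δ_0) = -15
  1·M_1 + 6·M_2 + 2·M_3 = 6(Δ_2 - Δ_1) = 9
Natural end conditions: M_0 = M_3 = 0.
Solving: M_0 = 0, M_1 = -99/35, M_2 = 69/35, M_3 = 0.

1.9714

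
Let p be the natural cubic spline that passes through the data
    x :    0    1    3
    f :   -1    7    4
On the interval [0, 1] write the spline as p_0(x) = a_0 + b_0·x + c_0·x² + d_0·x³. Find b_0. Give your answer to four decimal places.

With M_i denoting the second derivative at x_i, h_i = 1, 2, and Δ_i = (y_(i+1) − y_i)/h_i = 8, -3/2:
  1·M_0 + 6·M_1 + 2·M_2 = 6(Δ_1 - Δ_0) = -57
Natural end conditions: M_0 = M_2 = 0.
Solving: M_0 = 0, M_1 = -19/2, M_2 = 0.
On [0, 1], with p_0(x) = a_0 + b_0·x + c_0·x² + d_0·x³: c_0 = M_0/2 = 0, d_0 = (M_1 - M_0)/(6h_0) = -19/12, b_0 = Δ_0 - h_0(2M_0 + M_1)/6 = 115/12.

9.5833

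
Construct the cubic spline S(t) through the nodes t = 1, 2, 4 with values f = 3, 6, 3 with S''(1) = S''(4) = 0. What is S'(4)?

-3

Write σ_i for S''(x_i). With h_i = 1, 2 and divided differences Δ_i = 3, -3/2, the continuity of S' gives the tridiagonal system
  1·σ_0 + 6·σ_1 + 2·σ_2 = 6(Δ_1 - Δ_0) = -27
Natural end conditions: σ_0 = σ_2 = 0.
Forward elimination and back-substitution give σ_0 = 0, σ_1 = -9/2, σ_2 = 0.
On [2, 4], S'(t) = b_1 + 2c_1·(t - 2) + 3d_1·(t - 2)² with b_1 = Δ_1 - h_1(2σ_1 + σ_2)/6 = 3/2, c_1 = σ_1/2 = -9/4, d_1 = (σ_2 - σ_1)/(6h_1) = 3/8. So S'(4) = -3.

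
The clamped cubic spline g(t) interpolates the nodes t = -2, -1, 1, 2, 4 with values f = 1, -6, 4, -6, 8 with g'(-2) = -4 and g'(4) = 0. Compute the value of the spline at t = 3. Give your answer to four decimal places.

-0.1599

With m_i denoting the second derivative at x_i, h_i = 1, 2, 1, 2, and Δ_i = (y_(i+1) − y_i)/h_i = -7, 5, -10, 7:
  1·m_0 + 6·m_1 + 2·m_2 = 6(Δ_1 - Δ_0) = 72
  2·m_1 + 6·m_2 + 1·m_3 = 6(Δ_2 - Δ_1) = -90
  1·m_2 + 6·m_3 + 2·m_4 = 6(Δ_3 - Δ_2) = 102
Clamped end conditions give two more equations: 2h_0·m_0 + h_0·m_1 = 6(Δ_0 - g'(-2)) = -18 and h_3·m_3 + 2h_3·m_4 = 6(g'(4) - Δ_3) = -42.
Solving the tridiagonal system: m_0 = -2002/93, m_1 = 2330/93, m_2 = -2641/93, m_3 = 2816/93, m_4 = -4769/186.
On [2, 4], g(t) = -6 - 863/186·(t - 2) + 1408/93·(t - 2)² - 3467/744·(t - 2)³.
With (t - 2) = 1: g(3) = -119/744.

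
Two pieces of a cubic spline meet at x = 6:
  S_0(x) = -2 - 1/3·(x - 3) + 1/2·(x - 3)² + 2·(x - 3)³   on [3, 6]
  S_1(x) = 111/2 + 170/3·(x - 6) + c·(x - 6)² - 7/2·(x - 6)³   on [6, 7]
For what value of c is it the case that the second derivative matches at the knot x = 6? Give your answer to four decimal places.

S_0''(x) = 1 + 12·(x - 3), so S_0''(6) = 37. On the right, S_1''(6) = 2c, so c = 37/2.

18.5000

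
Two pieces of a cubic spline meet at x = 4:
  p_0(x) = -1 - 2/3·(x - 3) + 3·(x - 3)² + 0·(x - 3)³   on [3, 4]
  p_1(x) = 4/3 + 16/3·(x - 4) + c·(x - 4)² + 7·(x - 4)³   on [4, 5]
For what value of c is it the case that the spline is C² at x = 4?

3

p_0''(x) = 6 + 0·(x - 3), so p_0''(4) = 6. On the right, p_1''(4) = 2c, so c = 3.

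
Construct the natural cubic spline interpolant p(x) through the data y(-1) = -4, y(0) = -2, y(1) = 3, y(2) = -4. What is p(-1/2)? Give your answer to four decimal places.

With σ_i denoting the second derivative at x_i, h_i = 1, 1, 1, and Δ_i = (y_(i+1) − y_i)/h_i = 2, 5, -7:
  1·σ_0 + 4·σ_1 + 1·σ_2 = 6(Δ_1 - Δ_0) = 18
  1·σ_1 + 4·σ_2 + 1·σ_3 = 6(Δ_2 - Δ_1) = -72
Natural end conditions: σ_0 = σ_3 = 0.
Hence σ_0 = 0, σ_1 = 48/5, σ_2 = -102/5, σ_3 = 0.
On [-1, 0], p(x) = -4 + 2/5·(x + 1) + 0·(x + 1)² + 8/5·(x + 1)³.
With (x + 1) = 1/2: p(-1/2) = -18/5.

-3.6000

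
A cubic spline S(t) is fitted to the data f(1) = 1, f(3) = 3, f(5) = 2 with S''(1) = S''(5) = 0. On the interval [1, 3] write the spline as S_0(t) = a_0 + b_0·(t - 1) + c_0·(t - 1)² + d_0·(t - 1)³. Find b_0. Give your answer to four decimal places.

1.3750

Let M_i = S''(x_i). Step sizes h_i = 2, 2; slopes of the chords Δ_i = (y_(i+1) - y_i)/h_i = 1, -1/2.
  2·M_0 + 8·M_1 + 2·M_2 = 6(Δ_1 - Δ_0) = -9
Natural end conditions: M_0 = M_2 = 0.
Hence M_0 = 0, M_1 = -9/8, M_2 = 0.
On [1, 3], with S_0(t) = a_0 + b_0·(t - 1) + c_0·(t - 1)² + d_0·(t - 1)³: c_0 = M_0/2 = 0, d_0 = (M_1 - M_0)/(6h_0) = -3/32, b_0 = Δ_0 - h_0(2M_0 + M_1)/6 = 11/8.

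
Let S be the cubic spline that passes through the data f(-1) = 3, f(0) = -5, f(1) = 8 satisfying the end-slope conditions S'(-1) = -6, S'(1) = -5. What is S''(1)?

-85

With σ_i denoting the second derivative at x_i, h_i = 1, 1, and Δ_i = (y_(i+1) − y_i)/h_i = -8, 13:
  1·σ_0 + 4·σ_1 + 1·σ_2 = 6(Δ_1 - Δ_0) = 126
Clamped end conditions give two more equations: 2h_0·σ_0 + h_0·σ_1 = 6(Δ_0 - S'(-1)) = -12 and h_1·σ_1 + 2h_1·σ_2 = 6(S'(1) - Δ_1) = -108.
Forward elimination and back-substitution give σ_0 = -37, σ_1 = 62, σ_2 = -85.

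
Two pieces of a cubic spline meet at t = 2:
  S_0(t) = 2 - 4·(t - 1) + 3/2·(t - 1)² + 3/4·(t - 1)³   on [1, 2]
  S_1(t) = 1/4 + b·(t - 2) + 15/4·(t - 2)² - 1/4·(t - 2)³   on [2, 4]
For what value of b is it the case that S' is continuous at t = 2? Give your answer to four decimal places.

1.2500

S_0'(t) = -4 + 3·(t - 1) + 9/4·(t - 1)², so S_0'(2) = 5/4. On the right, S_1'(2) = b, so b = 5/4.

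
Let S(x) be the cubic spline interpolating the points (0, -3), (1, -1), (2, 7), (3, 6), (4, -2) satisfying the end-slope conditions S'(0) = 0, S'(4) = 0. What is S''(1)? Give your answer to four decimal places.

With M_i denoting the second derivative at x_i, h_i = 1, 1, 1, 1, and Δ_i = (y_(i+1) − y_i)/h_i = 2, 8, -1, -8:
  1·M_0 + 4·M_1 + 1·M_2 = 6(Δ_1 - Δ_0) = 36
  1·M_1 + 4·M_2 + 1·M_3 = 6(Δ_2 - Δ_1) = -54
  1·M_2 + 4·M_3 + 1·M_4 = 6(Δ_3 - Δ_2) = -42
Clamped end conditions give two more equations: 2h_0·M_0 + h_0·M_1 = 6(Δ_0 - S'(0)) = 12 and h_3·M_3 + 2h_3·M_4 = 6(S'(4) - Δ_3) = 48.
Solving the tridiagonal system: M_0 = -3/28, M_1 = 171/14, M_2 = -51/4, M_3 = -213/14, M_4 = 885/28.

12.2143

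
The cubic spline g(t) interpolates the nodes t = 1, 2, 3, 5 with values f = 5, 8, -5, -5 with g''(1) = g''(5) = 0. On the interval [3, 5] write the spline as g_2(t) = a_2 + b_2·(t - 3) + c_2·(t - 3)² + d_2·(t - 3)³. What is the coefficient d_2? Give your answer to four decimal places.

-1.4783

Put m_i = g'' at the i-th knot. Here h = (1, 1, 2) and Δ = (3, -13, 0), so the interior equations h_(i-1)·m_(i-1) + 2(h_(i-1)+h_i)·m_i + h_i·m_(i+1) = 6(Δ_i − Δ_(i-1)) read
  1·m_0 + 4·m_1 + 1·m_2 = 6(Δ_1 - Δ_0) = -96
  1·m_1 + 6·m_2 + 2·m_3 = 6(Δ_2 - Δ_1) = 78
Natural end conditions: m_0 = m_3 = 0.
Solving: m_0 = 0, m_1 = -654/23, m_2 = 408/23, m_3 = 0.
On [3, 5], with g_2(t) = a_2 + b_2·(t - 3) + c_2·(t - 3)² + d_2·(t - 3)³: c_2 = m_2/2 = 204/23, d_2 = (m_3 - m_2)/(6h_2) = -34/23, b_2 = Δ_2 - h_2(2m_2 + m_3)/6 = -272/23.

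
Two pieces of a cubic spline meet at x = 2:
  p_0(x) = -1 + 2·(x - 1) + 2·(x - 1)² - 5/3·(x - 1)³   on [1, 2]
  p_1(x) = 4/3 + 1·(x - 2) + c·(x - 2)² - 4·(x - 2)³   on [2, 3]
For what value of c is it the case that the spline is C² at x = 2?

-3

p_0''(x) = 4 - 10·(x - 1), so p_0''(2) = -6. On the right, p_1''(2) = 2c, so c = -3.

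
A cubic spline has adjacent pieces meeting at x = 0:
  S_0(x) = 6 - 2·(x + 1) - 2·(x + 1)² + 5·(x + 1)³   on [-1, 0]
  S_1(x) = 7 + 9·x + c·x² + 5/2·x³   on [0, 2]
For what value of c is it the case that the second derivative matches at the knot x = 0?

S_0''(x) = -4 + 30·(x + 1), so S_0''(0) = 26. On the right, S_1''(0) = 2c, so c = 13.

13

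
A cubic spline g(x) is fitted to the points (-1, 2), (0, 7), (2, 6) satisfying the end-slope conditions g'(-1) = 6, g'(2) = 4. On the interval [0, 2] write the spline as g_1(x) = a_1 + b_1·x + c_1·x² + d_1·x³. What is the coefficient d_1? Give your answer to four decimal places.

Write σ_i for g''(x_i). With h_i = 1, 2 and divided differences Δ_i = 5, -1/2, the continuity of g' gives the tridiagonal system
  1·σ_0 + 6·σ_1 + 2·σ_2 = 6(Δ_1 - Δ_0) = -33
Clamped end conditions give two more equations: 2h_0·σ_0 + h_0·σ_1 = 6(Δ_0 - g'(-1)) = -6 and h_1·σ_1 + 2h_1·σ_2 = 6(g'(2) - Δ_1) = 27.
Forward elimination and back-substitution give σ_0 = 11/6, σ_1 = -29/3, σ_2 = 139/12.
On [0, 2], with g_1(x) = a_1 + b_1·x + c_1·x² + d_1·x³: c_1 = σ_1/2 = -29/6, d_1 = (σ_2 - σ_1)/(6h_1) = 85/48, b_1 = Δ_1 - h_1(2σ_1 + σ_2)/6 = 25/12.

1.7708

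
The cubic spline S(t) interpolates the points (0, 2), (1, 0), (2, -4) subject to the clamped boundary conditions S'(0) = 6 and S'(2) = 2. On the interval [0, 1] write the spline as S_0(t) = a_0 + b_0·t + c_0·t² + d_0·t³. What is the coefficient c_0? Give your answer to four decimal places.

-11.5000

With M_i denoting the second derivative at x_i, h_i = 1, 1, and Δ_i = (y_(i+1) − y_i)/h_i = -2, -4:
  1·M_0 + 4·M_1 + 1·M_2 = 6(Δ_1 - Δ_0) = -12
Clamped end conditions give two more equations: 2h_0·M_0 + h_0·M_1 = 6(Δ_0 - S'(0)) = -48 and h_1·M_1 + 2h_1·M_2 = 6(S'(2) - Δ_1) = 36.
Forward elimination and back-substitution give M_0 = -23, M_1 = -2, M_2 = 19.
On [0, 1], with S_0(t) = a_0 + b_0·t + c_0·t² + d_0·t³: c_0 = M_0/2 = -23/2, d_0 = (M_1 - M_0)/(6h_0) = 7/2, b_0 = Δ_0 - h_0(2M_0 + M_1)/6 = 6.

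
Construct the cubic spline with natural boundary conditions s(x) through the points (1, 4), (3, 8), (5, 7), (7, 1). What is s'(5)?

Let σ_i = s''(x_i). Step sizes h_i = 2, 2, 2; slopes of the chords Δ_i = (y_(i+1) - y_i)/h_i = 2, -1/2, -3.
  2·σ_0 + 8·σ_1 + 2·σ_2 = 6(Δ_1 - Δ_0) = -15
  2·σ_1 + 8·σ_2 + 2·σ_3 = 6(Δ_2 - Δ_1) = -15
Natural end conditions: σ_0 = σ_3 = 0.
Hence σ_0 = 0, σ_1 = -3/2, σ_2 = -3/2, σ_3 = 0.
On [5, 7], s'(x) = b_2 + 2c_2·(x - 5) + 3d_2·(x - 5)² with b_2 = Δ_2 - h_2(2σ_2 + σ_3)/6 = -2, c_2 = σ_2/2 = -3/4, d_2 = (σ_3 - σ_2)/(6h_2) = 1/8. So s'(5) = -2.

-2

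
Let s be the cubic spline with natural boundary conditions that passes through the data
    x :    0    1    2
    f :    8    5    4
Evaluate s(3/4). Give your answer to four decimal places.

Write M_i for s''(x_i). With h_i = 1, 1 and divided differences Δ_i = -3, -1, the continuity of s' gives the tridiagonal system
  1·M_0 + 4·M_1 + 1·M_2 = 6(Δ_1 - Δ_0) = 12
Natural end conditions: M_0 = M_2 = 0.
Solving: M_0 = 0, M_1 = 3, M_2 = 0.
On [0, 1], s(x) = 8 - 7/2·x + 0·x² + 1/2·x³.
With x = 3/4: s(3/4) = 715/128.

5.5859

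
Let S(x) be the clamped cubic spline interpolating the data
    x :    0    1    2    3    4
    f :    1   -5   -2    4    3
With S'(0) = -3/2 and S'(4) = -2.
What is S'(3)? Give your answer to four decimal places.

2.4911

With M_i denoting the second derivative at x_i, h_i = 1, 1, 1, 1, and Δ_i = (y_(i+1) − y_i)/h_i = -6, 3, 6, -1:
  1·M_0 + 4·M_1 + 1·M_2 = 6(Δ_1 - Δ_0) = 54
  1·M_1 + 4·M_2 + 1·M_3 = 6(Δ_2 - Δ_1) = 18
  1·M_2 + 4·M_3 + 1·M_4 = 6(Δ_3 - Δ_2) = -42
Clamped end conditions give two more equations: 2h_0·M_0 + h_0·M_1 = 6(Δ_0 - S'(0)) = -27 and h_3·M_3 + 2h_3·M_4 = 6(S'(4) - Δ_3) = -6.
Forward elimination and back-substitution give M_0 = -1273/56, M_1 = 517/28, M_2 = 23/8, M_3 = -335/28, M_4 = 167/56.
On [3, 4], S'(x) = b_3 + 2c_3·(x - 3) + 3d_3·(x - 3)² with b_3 = Δ_3 - h_3(2M_3 + M_4)/6 = 279/112, c_3 = M_3/2 = -335/56, d_3 = (M_4 - M_3)/(6h_3) = 279/112. So S'(3) = 279/112.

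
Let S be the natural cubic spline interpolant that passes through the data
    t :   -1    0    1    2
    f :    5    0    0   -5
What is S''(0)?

Write σ_i for S''(x_i). With h_i = 1, 1, 1 and divided differences Δ_i = -5, 0, -5, the continuity of S' gives the tridiagonal system
  1·σ_0 + 4·σ_1 + 1·σ_2 = 6(Δ_1 - Δ_0) = 30
  1·σ_1 + 4·σ_2 + 1·σ_3 = 6(Δ_2 - Δ_1) = -30
Natural end conditions: σ_0 = σ_3 = 0.
Forward elimination and back-substitution give σ_0 = 0, σ_1 = 10, σ_2 = -10, σ_3 = 0.

10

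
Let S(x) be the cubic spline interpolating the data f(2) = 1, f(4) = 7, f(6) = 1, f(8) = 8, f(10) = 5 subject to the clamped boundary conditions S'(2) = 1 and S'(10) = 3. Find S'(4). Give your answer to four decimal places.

-0.3214

Let m_i = S''(x_i). Step sizes h_i = 2, 2, 2, 2; slopes of the chords Δ_i = (y_(i+1) - y_i)/h_i = 3, -3, 7/2, -3/2.
  2·m_0 + 8·m_1 + 2·m_2 = 6(Δ_1 - Δ_0) = -36
  2·m_1 + 8·m_2 + 2·m_3 = 6(Δ_2 - Δ_1) = 39
  2·m_2 + 8·m_3 + 2·m_4 = 6(Δ_3 - Δ_2) = -30
Clamped end conditions give two more equations: 2h_0·m_0 + h_0·m_1 = 6(Δ_0 - S'(2)) = 12 and h_3·m_3 + 2h_3·m_4 = 6(S'(10) - Δ_3) = 27.
Hence m_0 = 205/28, m_1 = -121/14, m_2 = 37/4, m_3 = -62/7, m_4 = 313/28.
On [4, 6], S'(x) = b_1 + 2c_1·(x - 4) + 3d_1·(x - 4)² with b_1 = Δ_1 - h_1(2m_1 + m_2)/6 = -9/28, c_1 = m_1/2 = -121/28, d_1 = (m_2 - m_1)/(6h_1) = 167/112. So S'(4) = -9/28.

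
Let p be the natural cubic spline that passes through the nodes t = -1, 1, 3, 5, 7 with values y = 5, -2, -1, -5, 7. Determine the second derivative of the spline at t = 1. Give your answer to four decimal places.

Put m_i = p'' at the i-th knot. Here h = (2, 2, 2, 2) and Δ = (-7/2, 1/2, -2, 6), so the interior equations h_(i-1)·m_(i-1) + 2(h_(i-1)+h_i)·m_i + h_i·m_(i+1) = 6(Δ_i − Δ_(i-1)) read
  2·m_0 + 8·m_1 + 2·m_2 = 6(Δ_1 - Δ_0) = 24
  2·m_1 + 8·m_2 + 2·m_3 = 6(Δ_2 - Δ_1) = -15
  2·m_2 + 8·m_3 + 2·m_4 = 6(Δ_3 - Δ_2) = 48
Natural end conditions: m_0 = m_4 = 0.
Hence m_0 = 0, m_1 = 117/28, m_2 = -33/7, m_3 = 201/28, m_4 = 0.

4.1786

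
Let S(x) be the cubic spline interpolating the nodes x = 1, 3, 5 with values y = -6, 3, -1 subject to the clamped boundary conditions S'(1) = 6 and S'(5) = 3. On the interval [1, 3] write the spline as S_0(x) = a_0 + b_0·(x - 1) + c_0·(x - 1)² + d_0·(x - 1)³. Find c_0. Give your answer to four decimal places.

Put σ_i = S'' at the i-th knot. Here h = (2, 2) and Δ = (9/2, -2), so the interior equations h_(i-1)·σ_(i-1) + 2(h_(i-1)+h_i)·σ_i + h_i·σ_(i+1) = 6(Δ_i − Δ_(i-1)) read
  2·σ_0 + 8·σ_1 + 2·σ_2 = 6(Δ_1 - Δ_0) = -39
Clamped end conditions give two more equations: 2h_0·σ_0 + h_0·σ_1 = 6(Δ_0 - S'(1)) = -9 and h_1·σ_1 + 2h_1·σ_2 = 6(S'(5) - Δ_1) = 30.
Forward elimination and back-substitution give σ_0 = 15/8, σ_1 = -33/4, σ_2 = 93/8.
On [1, 3], with S_0(x) = a_0 + b_0·(x - 1) + c_0·(x - 1)² + d_0·(x - 1)³: c_0 = σ_0/2 = 15/16, d_0 = (σ_1 - σ_0)/(6h_0) = -27/32, b_0 = Δ_0 - h_0(2σ_0 + σ_1)/6 = 6.

0.9375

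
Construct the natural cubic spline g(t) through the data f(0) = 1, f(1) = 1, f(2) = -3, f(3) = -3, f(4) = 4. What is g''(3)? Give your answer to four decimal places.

9.1071

Put m_i = g'' at the i-th knot. Here h = (1, 1, 1, 1) and Δ = (0, -4, 0, 7), so the interior equations h_(i-1)·m_(i-1) + 2(h_(i-1)+h_i)·m_i + h_i·m_(i+1) = 6(Δ_i − Δ_(i-1)) read
  1·m_0 + 4·m_1 + 1·m_2 = 6(Δ_1 - Δ_0) = -24
  1·m_1 + 4·m_2 + 1·m_3 = 6(Δ_2 - Δ_1) = 24
  1·m_2 + 4·m_3 + 1·m_4 = 6(Δ_3 - Δ_2) = 42
Natural end conditions: m_0 = m_4 = 0.
Hence m_0 = 0, m_1 = -207/28, m_2 = 39/7, m_3 = 255/28, m_4 = 0.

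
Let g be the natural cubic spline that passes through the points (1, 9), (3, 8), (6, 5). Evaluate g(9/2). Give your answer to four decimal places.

Write m_i for g''(x_i). With h_i = 2, 3 and divided differences Δ_i = -1/2, -1, the continuity of g' gives the tridiagonal system
  2·m_0 + 10·m_1 + 3·m_2 = 6(Δ_1 - Δ_0) = -3
Natural end conditions: m_0 = m_2 = 0.
Forward elimination and back-substitution give m_0 = 0, m_1 = -3/10, m_2 = 0.
On [3, 6], g(x) = 8 - 7/10·(x - 3) - 3/20·(x - 3)² + 1/60·(x - 3)³.
With (x - 3) = 3/2: g(9/2) = 1067/160.

6.6688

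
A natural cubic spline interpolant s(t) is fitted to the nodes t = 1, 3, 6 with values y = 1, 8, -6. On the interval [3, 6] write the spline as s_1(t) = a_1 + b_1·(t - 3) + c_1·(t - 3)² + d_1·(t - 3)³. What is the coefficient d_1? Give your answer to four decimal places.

Let M_i = s''(x_i). Step sizes h_i = 2, 3; slopes of the chords Δ_i = (y_(i+1) - y_i)/h_i = 7/2, -14/3.
  2·M_0 + 10·M_1 + 3·M_2 = 6(Δ_1 - Δ_0) = -49
Natural end conditions: M_0 = M_2 = 0.
Hence M_0 = 0, M_1 = -49/10, M_2 = 0.
On [3, 6], with s_1(t) = a_1 + b_1·(t - 3) + c_1·(t - 3)² + d_1·(t - 3)³: c_1 = M_1/2 = -49/20, d_1 = (M_2 - M_1)/(6h_1) = 49/180, b_1 = Δ_1 - h_1(2M_1 + M_2)/6 = 7/30.

0.2722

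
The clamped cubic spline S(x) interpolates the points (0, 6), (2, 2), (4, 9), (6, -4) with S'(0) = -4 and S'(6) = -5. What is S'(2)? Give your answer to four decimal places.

With M_i denoting the second derivative at x_i, h_i = 2, 2, 2, and Δ_i = (y_(i+1) − y_i)/h_i = -2, 7/2, -13/2:
  2·M_0 + 8·M_1 + 2·M_2 = 6(Δ_1 - Δ_0) = 33
  2·M_1 + 8·M_2 + 2·M_3 = 6(Δ_2 - Δ_1) = -60
Clamped end conditions give two more equations: 2h_0·M_0 + h_0·M_1 = 6(Δ_0 - S'(0)) = 12 and h_2·M_2 + 2h_2·M_3 = 6(S'(6) - Δ_2) = 9.
Forward elimination and back-substitution give M_0 = -8/15, M_1 = 106/15, M_2 = -337/30, M_3 = 118/15.
On [2, 4], S'(x) = b_1 + 2c_1·(x - 2) + 3d_1·(x - 2)² with b_1 = Δ_1 - h_1(2M_1 + M_2)/6 = 38/15, c_1 = M_1/2 = 53/15, d_1 = (M_2 - M_1)/(6h_1) = -61/40. So S'(2) = 38/15.

2.5333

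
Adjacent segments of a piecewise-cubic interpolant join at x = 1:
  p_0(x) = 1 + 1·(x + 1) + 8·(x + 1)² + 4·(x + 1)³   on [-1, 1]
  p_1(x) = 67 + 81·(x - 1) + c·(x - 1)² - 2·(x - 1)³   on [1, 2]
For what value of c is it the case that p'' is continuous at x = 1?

p_0''(x) = 16 + 24·(x + 1), so p_0''(1) = 64. On the right, p_1''(1) = 2c, so c = 32.

32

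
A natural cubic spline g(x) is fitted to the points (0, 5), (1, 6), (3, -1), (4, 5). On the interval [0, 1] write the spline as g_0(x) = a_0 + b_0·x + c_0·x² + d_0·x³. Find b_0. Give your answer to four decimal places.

Write σ_i for g''(x_i). With h_i = 1, 2, 1 and divided differences Δ_i = 1, -7/2, 6, the continuity of g' gives the tridiagonal system
  1·σ_0 + 6·σ_1 + 2·σ_2 = 6(Δ_1 - Δ_0) = -27
  2·σ_1 + 6·σ_2 + 1·σ_3 = 6(Δ_2 - Δ_1) = 57
Natural end conditions: σ_0 = σ_3 = 0.
Forward elimination and back-substitution give σ_0 = 0, σ_1 = -69/8, σ_2 = 99/8, σ_3 = 0.
On [0, 1], with g_0(x) = a_0 + b_0·x + c_0·x² + d_0·x³: c_0 = σ_0/2 = 0, d_0 = (σ_1 - σ_0)/(6h_0) = -23/16, b_0 = Δ_0 - h_0(2σ_0 + σ_1)/6 = 39/16.

2.4375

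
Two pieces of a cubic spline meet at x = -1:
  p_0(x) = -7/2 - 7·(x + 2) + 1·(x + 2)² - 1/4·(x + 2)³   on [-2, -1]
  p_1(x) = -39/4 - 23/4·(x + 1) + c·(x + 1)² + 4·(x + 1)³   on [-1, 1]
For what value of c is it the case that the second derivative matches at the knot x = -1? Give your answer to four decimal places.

0.2500

p_0''(x) = 2 - 3/2·(x + 2), so p_0''(-1) = 1/2. On the right, p_1''(-1) = 2c, so c = 1/4.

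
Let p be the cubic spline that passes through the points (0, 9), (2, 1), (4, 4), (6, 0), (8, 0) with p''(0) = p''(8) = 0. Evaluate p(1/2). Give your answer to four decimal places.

6.1755

Write σ_i for p''(x_i). With h_i = 2, 2, 2, 2 and divided differences Δ_i = -4, 3/2, -2, 0, the continuity of p' gives the tridiagonal system
  2·σ_0 + 8·σ_1 + 2·σ_2 = 6(Δ_1 - Δ_0) = 33
  2·σ_1 + 8·σ_2 + 2·σ_3 = 6(Δ_2 - Δ_1) = -21
  2·σ_2 + 8·σ_3 + 2·σ_4 = 6(Δ_3 - Δ_2) = 12
Natural end conditions: σ_0 = σ_4 = 0.
Solving: σ_0 = 0, σ_1 = 591/112, σ_2 = -129/28, σ_3 = 297/112, σ_4 = 0.
On [0, 2], p(x) = 9 - 645/112·x + 0·x² + 197/448·x³.
With x = 1/2: p(1/2) = 22133/3584.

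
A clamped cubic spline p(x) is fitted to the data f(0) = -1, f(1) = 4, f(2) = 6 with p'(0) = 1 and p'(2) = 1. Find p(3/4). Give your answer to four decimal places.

With m_i denoting the second derivative at x_i, h_i = 1, 1, and Δ_i = (y_(i+1) − y_i)/h_i = 5, 2:
  1·m_0 + 4·m_1 + 1·m_2 = 6(Δ_1 - Δ_0) = -18
Clamped end conditions give two more equations: 2h_0·m_0 + h_0·m_1 = 6(Δ_0 - p'(0)) = 24 and h_1·m_1 + 2h_1·m_2 = 6(p'(2) - Δ_1) = -6.
Hence m_0 = 33/2, m_1 = -9, m_2 = 3/2.
On [0, 1], p(x) = -1 + 1·x + 33/4·x² - 17/4·x³.
With x = 3/4: p(3/4) = 665/256.

2.5977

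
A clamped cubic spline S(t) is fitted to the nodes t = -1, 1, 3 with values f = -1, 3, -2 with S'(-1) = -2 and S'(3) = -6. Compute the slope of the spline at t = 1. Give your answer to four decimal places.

With σ_i denoting the second derivative at x_i, h_i = 2, 2, and Δ_i = (y_(i+1) − y_i)/h_i = 2, -5/2:
  2·σ_0 + 8·σ_1 + 2·σ_2 = 6(Δ_1 - Δ_0) = -27
Clamped end conditions give two more equations: 2h_0·σ_0 + h_0·σ_1 = 6(Δ_0 - S'(-1)) = 24 and h_1·σ_1 + 2h_1·σ_2 = 6(S'(3) - Δ_1) = -21.
Solving: σ_0 = 67/8, σ_1 = -19/4, σ_2 = -23/8.
On [1, 3], S'(t) = b_1 + 2c_1·(t - 1) + 3d_1·(t - 1)² with b_1 = Δ_1 - h_1(2σ_1 + σ_2)/6 = 13/8, c_1 = σ_1/2 = -19/8, d_1 = (σ_2 - σ_1)/(6h_1) = 5/32. So S'(1) = 13/8.

1.6250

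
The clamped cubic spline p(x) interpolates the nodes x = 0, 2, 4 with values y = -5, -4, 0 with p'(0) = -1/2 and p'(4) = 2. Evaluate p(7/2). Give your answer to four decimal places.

Write m_i for p''(x_i). With h_i = 2, 2 and divided differences Δ_i = 1/2, 2, the continuity of p' gives the tridiagonal system
  2·m_0 + 8·m_1 + 2·m_2 = 6(Δ_1 - Δ_0) = 9
Clamped end conditions give two more equations: 2h_0·m_0 + h_0·m_1 = 6(Δ_0 - p'(0)) = 6 and h_1·m_1 + 2h_1·m_2 = 6(p'(4) - Δ_1) = 0.
Hence m_0 = 1, m_1 = 1, m_2 = -1/2.
On [2, 4], p(x) = -4 + 3/2·(x - 2) + 1/2·(x - 2)² - 1/8·(x - 2)³.
With (x - 2) = 3/2: p(7/2) = -67/64.

-1.0469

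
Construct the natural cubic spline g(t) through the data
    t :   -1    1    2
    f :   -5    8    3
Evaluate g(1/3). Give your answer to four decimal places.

6.5062

With m_i denoting the second derivative at x_i, h_i = 2, 1, and Δ_i = (y_(i+1) − y_i)/h_i = 13/2, -5:
  2·m_0 + 6·m_1 + 1·m_2 = 6(Δ_1 - Δ_0) = -69
Natural end conditions: m_0 = m_2 = 0.
Solving: m_0 = 0, m_1 = -23/2, m_2 = 0.
On [-1, 1], g(t) = -5 + 31/3·(t + 1) + 0·(t + 1)² - 23/24·(t + 1)³.
With (t + 1) = 4/3: g(1/3) = 527/81.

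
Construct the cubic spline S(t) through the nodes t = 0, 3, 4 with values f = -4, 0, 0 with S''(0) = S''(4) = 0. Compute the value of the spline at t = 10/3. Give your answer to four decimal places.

0.0617

Put σ_i = S'' at the i-th knot. Here h = (3, 1) and Δ = (4/3, 0), so the interior equations h_(i-1)·σ_(i-1) + 2(h_(i-1)+h_i)·σ_i + h_i·σ_(i+1) = 6(Δ_i − Δ_(i-1)) read
  3·σ_0 + 8·σ_1 + 1·σ_2 = 6(Δ_1 - Δ_0) = -8
Natural end conditions: σ_0 = σ_2 = 0.
Solving: σ_0 = 0, σ_1 = -1, σ_2 = 0.
On [3, 4], S(t) = 0 + 1/3·(t - 3) - 1/2·(t - 3)² + 1/6·(t - 3)³.
With (t - 3) = 1/3: S(10/3) = 5/81.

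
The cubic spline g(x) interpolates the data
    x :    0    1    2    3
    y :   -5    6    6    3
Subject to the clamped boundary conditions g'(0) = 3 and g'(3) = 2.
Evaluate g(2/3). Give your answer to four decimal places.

Write m_i for g''(x_i). With h_i = 1, 1, 1 and divided differences Δ_i = 11, 0, -3, the continuity of g' gives the tridiagonal system
  1·m_0 + 4·m_1 + 1·m_2 = 6(Δ_1 - Δ_0) = -66
  1·m_1 + 4·m_2 + 1·m_3 = 6(Δ_2 - Δ_1) = -18
Clamped end conditions give two more equations: 2h_0·m_0 + h_0·m_1 = 6(Δ_0 - g'(0)) = 48 and h_2·m_2 + 2h_2·m_3 = 6(g'(3) - Δ_2) = 30.
Solving: m_0 = 548/15, m_1 = -376/15, m_2 = -34/15, m_3 = 242/15.
On [0, 1], g(x) = -5 + 3·x + 274/15·x² - 154/15·x³.
With x = 2/3: g(2/3) = 841/405.

2.0765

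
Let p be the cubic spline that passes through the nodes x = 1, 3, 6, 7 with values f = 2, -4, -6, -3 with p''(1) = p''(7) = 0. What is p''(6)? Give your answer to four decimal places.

With m_i denoting the second derivative at x_i, h_i = 2, 3, 1, and Δ_i = (y_(i+1) − y_i)/h_i = -3, -2/3, 3:
  2·m_0 + 10·m_1 + 3·m_2 = 6(Δ_1 - Δ_0) = 14
  3·m_1 + 8·m_2 + 1·m_3 = 6(Δ_2 - Δ_1) = 22
Natural end conditions: m_0 = m_3 = 0.
Solving: m_0 = 0, m_1 = 46/71, m_2 = 178/71, m_3 = 0.

2.5070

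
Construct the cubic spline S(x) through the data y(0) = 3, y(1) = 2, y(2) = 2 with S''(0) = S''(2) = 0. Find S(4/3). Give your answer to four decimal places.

Put σ_i = S'' at the i-th knot. Here h = (1, 1) and Δ = (-1, 0), so the interior equations h_(i-1)·σ_(i-1) + 2(h_(i-1)+h_i)·σ_i + h_i·σ_(i+1) = 6(Δ_i − Δ_(i-1)) read
  1·σ_0 + 4·σ_1 + 1·σ_2 = 6(Δ_1 - Δ_0) = 6
Natural end conditions: σ_0 = σ_2 = 0.
Solving the tridiagonal system: σ_0 = 0, σ_1 = 3/2, σ_2 = 0.
On [1, 2], S(x) = 2 - 1/2·(x - 1) + 3/4·(x - 1)² - 1/4·(x - 1)³.
With (x - 1) = 1/3: S(4/3) = 103/54.

1.9074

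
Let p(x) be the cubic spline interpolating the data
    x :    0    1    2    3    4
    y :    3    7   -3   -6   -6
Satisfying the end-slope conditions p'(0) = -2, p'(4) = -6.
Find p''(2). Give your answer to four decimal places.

Let M_i = p''(x_i). Step sizes h_i = 1, 1, 1, 1; slopes of the chords Δ_i = (y_(i+1) - y_i)/h_i = 4, -10, -3, 0.
  1·M_0 + 4·M_1 + 1·M_2 = 6(Δ_1 - Δ_0) = -84
  1·M_1 + 4·M_2 + 1·M_3 = 6(Δ_2 - Δ_1) = 42
  1·M_2 + 4·M_3 + 1·M_4 = 6(Δ_3 - Δ_2) = 18
Clamped end conditions give two more equations: 2h_0·M_0 + h_0·M_1 = 6(Δ_0 - p'(0)) = 36 and h_3·M_3 + 2h_3·M_4 = 6(p'(4) - Δ_3) = -36.
Solving: M_0 = 983/28, M_1 = -479/14, M_2 = 71/4, M_3 = 73/14, M_4 = -577/28.

17.7500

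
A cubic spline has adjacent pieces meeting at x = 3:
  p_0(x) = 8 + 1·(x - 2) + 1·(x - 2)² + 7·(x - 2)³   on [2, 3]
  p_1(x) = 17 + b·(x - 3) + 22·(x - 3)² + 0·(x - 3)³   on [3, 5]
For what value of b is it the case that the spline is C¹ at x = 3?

24

p_0'(x) = 1 + 2·(x - 2) + 21·(x - 2)², so p_0'(3) = 24. On the right, p_1'(3) = b, so b = 24.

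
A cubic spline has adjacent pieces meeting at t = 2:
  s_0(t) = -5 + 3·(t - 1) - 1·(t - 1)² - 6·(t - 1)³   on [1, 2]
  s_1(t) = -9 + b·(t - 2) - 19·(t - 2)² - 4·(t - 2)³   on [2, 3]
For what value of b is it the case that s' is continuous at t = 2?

s_0'(t) = 3 - 2·(t - 1) - 18·(t - 1)², so s_0'(2) = -17. On the right, s_1'(2) = b, so b = -17.

-17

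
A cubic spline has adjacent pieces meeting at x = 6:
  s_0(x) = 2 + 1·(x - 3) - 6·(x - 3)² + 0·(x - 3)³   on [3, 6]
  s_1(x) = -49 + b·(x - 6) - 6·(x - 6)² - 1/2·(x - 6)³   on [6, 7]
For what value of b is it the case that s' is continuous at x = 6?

s_0'(x) = 1 - 12·(x - 3) + 0·(x - 3)², so s_0'(6) = -35. On the right, s_1'(6) = b, so b = -35.

-35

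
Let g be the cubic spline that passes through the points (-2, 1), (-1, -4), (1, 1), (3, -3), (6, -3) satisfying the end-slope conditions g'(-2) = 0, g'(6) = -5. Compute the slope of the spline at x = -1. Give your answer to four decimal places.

Let σ_i = g''(x_i). Step sizes h_i = 1, 2, 2, 3; slopes of the chords Δ_i = (y_(i+1) - y_i)/h_i = -5, 5/2, -2, 0.
  1·σ_0 + 6·σ_1 + 2·σ_2 = 6(Δ_1 - Δ_0) = 45
  2·σ_1 + 8·σ_2 + 2·σ_3 = 6(Δ_2 - Δ_1) = -27
  2·σ_2 + 10·σ_3 + 3·σ_4 = 6(Δ_3 - Δ_2) = 12
Clamped end conditions give two more equations: 2h_0·σ_0 + h_0·σ_1 = 6(Δ_0 - g'(-2)) = -30 and h_3·σ_3 + 2h_3·σ_4 = 6(g'(6) - Δ_3) = -30.
Hence σ_0 = -4649/212, σ_1 = 1469/106, σ_2 = -3439/424, σ_3 = 539/106, σ_4 = -1599/212.
On [-1, 1], g'(x) = b_1 + 2c_1·(x + 1) + 3d_1·(x + 1)² with b_1 = Δ_1 - h_1(2σ_1 + σ_2)/6 = -1711/424, c_1 = σ_1/2 = 1469/212, d_1 = (σ_2 - σ_1)/(6h_1) = -3105/1696. So g'(-1) = -1711/424.

-4.0354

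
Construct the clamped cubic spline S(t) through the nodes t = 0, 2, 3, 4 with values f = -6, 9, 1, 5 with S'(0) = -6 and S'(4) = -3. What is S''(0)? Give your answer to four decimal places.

37.2273

Put σ_i = S'' at the i-th knot. Here h = (2, 1, 1) and Δ = (15/2, -8, 4), so the interior equations h_(i-1)·σ_(i-1) + 2(h_(i-1)+h_i)·σ_i + h_i·σ_(i+1) = 6(Δ_i − Δ_(i-1)) read
  2·σ_0 + 6·σ_1 + 1·σ_2 = 6(Δ_1 - Δ_0) = -93
  1·σ_1 + 4·σ_2 + 1·σ_3 = 6(Δ_2 - Δ_1) = 72
Clamped end conditions give two more equations: 2h_0·σ_0 + h_0·σ_1 = 6(Δ_0 - S'(0)) = 81 and h_2·σ_2 + 2h_2·σ_3 = 6(S'(4) - Δ_2) = -42.
Hence σ_0 = 819/22, σ_1 = -747/22, σ_2 = 399/11, σ_3 = -861/22.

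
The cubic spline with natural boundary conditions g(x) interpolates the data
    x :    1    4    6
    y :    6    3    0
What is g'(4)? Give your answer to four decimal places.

-1.3000

Write M_i for g''(x_i). With h_i = 3, 2 and divided differences Δ_i = -1, -3/2, the continuity of g' gives the tridiagonal system
  3·M_0 + 10·M_1 + 2·M_2 = 6(Δ_1 - Δ_0) = -3
Natural end conditions: M_0 = M_2 = 0.
Solving: M_0 = 0, M_1 = -3/10, M_2 = 0.
On [4, 6], g'(x) = b_1 + 2c_1·(x - 4) + 3d_1·(x - 4)² with b_1 = Δ_1 - h_1(2M_1 + M_2)/6 = -13/10, c_1 = M_1/2 = -3/20, d_1 = (M_2 - M_1)/(6h_1) = 1/40. So g'(4) = -13/10.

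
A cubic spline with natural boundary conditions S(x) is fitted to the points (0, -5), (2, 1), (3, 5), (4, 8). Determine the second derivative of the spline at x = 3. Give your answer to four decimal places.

Let M_i = S''(x_i). Step sizes h_i = 2, 1, 1; slopes of the chords Δ_i = (y_(i+1) - y_i)/h_i = 3, 4, 3.
  2·M_0 + 6·M_1 + 1·M_2 = 6(Δ_1 - Δ_0) = 6
  1·M_1 + 4·M_2 + 1·M_3 = 6(Δ_2 - Δ_1) = -6
Natural end conditions: M_0 = M_3 = 0.
Forward elimination and back-substitution give M_0 = 0, M_1 = 30/23, M_2 = -42/23, M_3 = 0.

-1.8261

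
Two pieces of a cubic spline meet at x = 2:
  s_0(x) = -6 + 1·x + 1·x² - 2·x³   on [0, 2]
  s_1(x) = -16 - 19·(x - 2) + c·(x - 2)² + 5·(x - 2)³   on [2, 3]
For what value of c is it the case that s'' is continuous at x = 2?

s_0''(x) = 2 - 12·x, so s_0''(2) = -22. On the right, s_1''(2) = 2c, so c = -11.

-11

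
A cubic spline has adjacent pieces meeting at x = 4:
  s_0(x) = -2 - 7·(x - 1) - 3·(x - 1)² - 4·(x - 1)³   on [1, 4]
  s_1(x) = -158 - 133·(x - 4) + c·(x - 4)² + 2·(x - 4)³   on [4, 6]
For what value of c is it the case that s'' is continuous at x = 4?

s_0''(x) = -6 - 24·(x - 1), so s_0''(4) = -78. On the right, s_1''(4) = 2c, so c = -39.

-39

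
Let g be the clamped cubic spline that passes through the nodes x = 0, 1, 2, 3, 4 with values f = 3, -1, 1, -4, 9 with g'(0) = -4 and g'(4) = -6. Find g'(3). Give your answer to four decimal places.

Write M_i for g''(x_i). With h_i = 1, 1, 1, 1 and divided differences Δ_i = -4, 2, -5, 13, the continuity of g' gives the tridiagonal system
  1·M_0 + 4·M_1 + 1·M_2 = 6(Δ_1 - Δ_0) = 36
  1·M_1 + 4·M_2 + 1·M_3 = 6(Δ_2 - Δ_1) = -42
  1·M_2 + 4·M_3 + 1·M_4 = 6(Δ_3 - Δ_2) = 108
Clamped end conditions give two more equations: 2h_0·M_0 + h_0·M_1 = 6(Δ_0 - g'(0)) = 0 and h_3·M_3 + 2h_3·M_4 = 6(g'(4) - Δ_3) = -114.
Hence M_0 = -65/7, M_1 = 130/7, M_2 = -29, M_3 = 388/7, M_4 = -593/7.
On [3, 4], g'(x) = b_3 + 2c_3·(x - 3) + 3d_3·(x - 3)² with b_3 = Δ_3 - h_3(2M_3 + M_4)/6 = 121/14, c_3 = M_3/2 = 194/7, d_3 = (M_4 - M_3)/(6h_3) = -327/14. So g'(3) = 121/14.

8.6429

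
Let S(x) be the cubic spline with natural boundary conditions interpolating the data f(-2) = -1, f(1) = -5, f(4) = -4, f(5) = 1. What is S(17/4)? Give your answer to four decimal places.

Put σ_i = S'' at the i-th knot. Here h = (3, 3, 1) and Δ = (-4/3, 1/3, 5), so the interior equations h_(i-1)·σ_(i-1) + 2(h_(i-1)+h_i)·σ_i + h_i·σ_(i+1) = 6(Δ_i − Δ_(i-1)) read
  3·σ_0 + 12·σ_1 + 3·σ_2 = 6(Δ_1 - Δ_0) = 10
  3·σ_1 + 8·σ_2 + 1·σ_3 = 6(Δ_2 - Δ_1) = 28
Natural end conditions: σ_0 = σ_3 = 0.
Solving: σ_0 = 0, σ_1 = -4/87, σ_2 = 102/29, σ_3 = 0.
On [4, 5], S(x) = -4 + 111/29·(x - 4) + 51/29·(x - 4)² - 17/29·(x - 4)³.
With (x - 4) = 1/4: S(17/4) = -5461/1856.

-2.9423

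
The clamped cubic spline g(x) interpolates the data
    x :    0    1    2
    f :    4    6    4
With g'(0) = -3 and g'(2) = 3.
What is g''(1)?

-18

Write m_i for g''(x_i). With h_i = 1, 1 and divided differences Δ_i = 2, -2, the continuity of g' gives the tridiagonal system
  1·m_0 + 4·m_1 + 1·m_2 = 6(Δ_1 - Δ_0) = -24
Clamped end conditions give two more equations: 2h_0·m_0 + h_0·m_1 = 6(Δ_0 - g'(0)) = 30 and h_1·m_1 + 2h_1·m_2 = 6(g'(2) - Δ_1) = 30.
Forward elimination and back-substitution give m_0 = 24, m_1 = -18, m_2 = 24.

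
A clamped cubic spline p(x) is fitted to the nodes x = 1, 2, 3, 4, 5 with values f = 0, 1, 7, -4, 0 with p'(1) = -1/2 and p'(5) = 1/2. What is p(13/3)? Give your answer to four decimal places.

-3.6376

Let M_i = p''(x_i). Step sizes h_i = 1, 1, 1, 1; slopes of the chords Δ_i = (y_(i+1) - y_i)/h_i = 1, 6, -11, 4.
  1·M_0 + 4·M_1 + 1·M_2 = 6(Δ_1 - Δ_0) = 30
  1·M_1 + 4·M_2 + 1·M_3 = 6(Δ_2 - Δ_1) = -102
  1·M_2 + 4·M_3 + 1·M_4 = 6(Δ_3 - Δ_2) = 90
Clamped end conditions give two more equations: 2h_0·M_0 + h_0·M_1 = 6(Δ_0 - p'(1)) = 9 and h_3·M_3 + 2h_3·M_4 = 6(p'(5) - Δ_3) = -21.
Hence M_0 = -137/28, M_1 = 263/14, M_2 = -161/4, M_3 = 563/14, M_4 = -857/28.
On [4, 5], p(x) = -4 - 241/56·(x - 4) + 563/28·(x - 4)² - 661/56·(x - 4)³.
With (x - 4) = 1/3: p(13/3) = -1375/378.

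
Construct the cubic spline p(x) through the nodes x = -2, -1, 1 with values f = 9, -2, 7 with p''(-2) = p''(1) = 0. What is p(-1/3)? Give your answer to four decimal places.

-2.8272

Put σ_i = p'' at the i-th knot. Here h = (1, 2) and Δ = (-11, 9/2), so the interior equations h_(i-1)·σ_(i-1) + 2(h_(i-1)+h_i)·σ_i + h_i·σ_(i+1) = 6(Δ_i − Δ_(i-1)) read
  1·σ_0 + 6·σ_1 + 2·σ_2 = 6(Δ_1 - Δ_0) = 93
Natural end conditions: σ_0 = σ_2 = 0.
Solving the tridiagonal system: σ_0 = 0, σ_1 = 31/2, σ_2 = 0.
On [-1, 1], p(x) = -2 - 35/6·(x + 1) + 31/4·(x + 1)² - 31/24·(x + 1)³.
With (x + 1) = 2/3: p(-1/3) = -229/81.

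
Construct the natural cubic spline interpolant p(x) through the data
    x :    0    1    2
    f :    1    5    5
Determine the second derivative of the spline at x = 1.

-6

Put M_i = p'' at the i-th knot. Here h = (1, 1) and Δ = (4, 0), so the interior equations h_(i-1)·M_(i-1) + 2(h_(i-1)+h_i)·M_i + h_i·M_(i+1) = 6(Δ_i − Δ_(i-1)) read
  1·M_0 + 4·M_1 + 1·M_2 = 6(Δ_1 - Δ_0) = -24
Natural end conditions: M_0 = M_2 = 0.
Solving the tridiagonal system: M_0 = 0, M_1 = -6, M_2 = 0.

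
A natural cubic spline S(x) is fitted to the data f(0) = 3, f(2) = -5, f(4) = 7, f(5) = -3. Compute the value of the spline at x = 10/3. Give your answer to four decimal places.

5.5051

Write M_i for S''(x_i). With h_i = 2, 2, 1 and divided differences Δ_i = -4, 6, -10, the continuity of S' gives the tridiagonal system
  2·M_0 + 8·M_1 + 2·M_2 = 6(Δ_1 - Δ_0) = 60
  2·M_1 + 6·M_2 + 1·M_3 = 6(Δ_2 - Δ_1) = -96
Natural end conditions: M_0 = M_3 = 0.
Forward elimination and back-substitution give M_0 = 0, M_1 = 138/11, M_2 = -222/11, M_3 = 0.
On [2, 4], S(x) = -5 + 48/11·(x - 2) + 69/11·(x - 2)² - 30/11·(x - 2)³.
With (x - 2) = 4/3: S(10/3) = 545/99.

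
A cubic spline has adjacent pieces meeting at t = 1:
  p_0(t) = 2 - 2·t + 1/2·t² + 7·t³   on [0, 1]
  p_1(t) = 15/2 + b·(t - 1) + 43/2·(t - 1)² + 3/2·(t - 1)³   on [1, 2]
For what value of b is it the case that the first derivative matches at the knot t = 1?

p_0'(t) = -2 + 1·t + 21·t², so p_0'(1) = 20. On the right, p_1'(1) = b, so b = 20.

20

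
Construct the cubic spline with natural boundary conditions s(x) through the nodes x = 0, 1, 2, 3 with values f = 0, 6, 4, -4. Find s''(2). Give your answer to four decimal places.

With M_i denoting the second derivative at x_i, h_i = 1, 1, 1, and Δ_i = (y_(i+1) − y_i)/h_i = 6, -2, -8:
  1·M_0 + 4·M_1 + 1·M_2 = 6(Δ_1 - Δ_0) = -48
  1·M_1 + 4·M_2 + 1·M_3 = 6(Δ_2 - Δ_1) = -36
Natural end conditions: M_0 = M_3 = 0.
Solving: M_0 = 0, M_1 = -52/5, M_2 = -32/5, M_3 = 0.

-6.4000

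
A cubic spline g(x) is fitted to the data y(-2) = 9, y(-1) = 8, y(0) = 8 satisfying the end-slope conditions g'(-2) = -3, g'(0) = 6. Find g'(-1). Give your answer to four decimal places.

-1.5000

With m_i denoting the second derivative at x_i, h_i = 1, 1, and Δ_i = (y_(i+1) − y_i)/h_i = -1, 0:
  1·m_0 + 4·m_1 + 1·m_2 = 6(Δ_1 - Δ_0) = 6
Clamped end conditions give two more equations: 2h_0·m_0 + h_0·m_1 = 6(Δ_0 - g'(-2)) = 12 and h_1·m_1 + 2h_1·m_2 = 6(g'(0) - Δ_1) = 36.
Forward elimination and back-substitution give m_0 = 9, m_1 = -6, m_2 = 21.
On [-1, 0], g'(x) = b_1 + 2c_1·(x + 1) + 3d_1·(x + 1)² with b_1 = Δ_1 - h_1(2m_1 + m_2)/6 = -3/2, c_1 = m_1/2 = -3, d_1 = (m_2 - m_1)/(6h_1) = 9/2. So g'(-1) = -3/2.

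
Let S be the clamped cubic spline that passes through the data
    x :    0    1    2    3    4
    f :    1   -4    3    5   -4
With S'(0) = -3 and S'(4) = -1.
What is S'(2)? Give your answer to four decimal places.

8.5000

With σ_i denoting the second derivative at x_i, h_i = 1, 1, 1, 1, and Δ_i = (y_(i+1) − y_i)/h_i = -5, 7, 2, -9:
  1·σ_0 + 4·σ_1 + 1·σ_2 = 6(Δ_1 - Δ_0) = 72
  1·σ_1 + 4·σ_2 + 1·σ_3 = 6(Δ_2 - Δ_1) = -30
  1·σ_2 + 4·σ_3 + 1·σ_4 = 6(Δ_3 - Δ_2) = -66
Clamped end conditions give two more equations: 2h_0·σ_0 + h_0·σ_1 = 6(Δ_0 - S'(0)) = -12 and h_3·σ_3 + 2h_3·σ_4 = 6(S'(4) - Δ_3) = 48.
Hence σ_0 = -73/4, σ_1 = 49/2, σ_2 = -31/4, σ_3 = -47/2, σ_4 = 143/4.
On [2, 3], S'(x) = b_2 + 2c_2·(x - 2) + 3d_2·(x - 2)² with b_2 = Δ_2 - h_2(2σ_2 + σ_3)/6 = 17/2, c_2 = σ_2/2 = -31/8, d_2 = (σ_3 - σ_2)/(6h_2) = -21/8. So S'(2) = 17/2.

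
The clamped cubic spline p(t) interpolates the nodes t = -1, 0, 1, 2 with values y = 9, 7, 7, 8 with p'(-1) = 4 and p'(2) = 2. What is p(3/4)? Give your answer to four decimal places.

Put m_i = p'' at the i-th knot. Here h = (1, 1, 1) and Δ = (-2, 0, 1), so the interior equations h_(i-1)·m_(i-1) + 2(h_(i-1)+h_i)·m_i + h_i·m_(i+1) = 6(Δ_i − Δ_(i-1)) read
  1·m_0 + 4·m_1 + 1·m_2 = 6(Δ_1 - Δ_0) = 12
  1·m_1 + 4·m_2 + 1·m_3 = 6(Δ_2 - Δ_1) = 6
Clamped end conditions give two more equations: 2h_0·m_0 + h_0·m_1 = 6(Δ_0 - p'(-1)) = -36 and h_2·m_2 + 2h_2·m_3 = 6(p'(2) - Δ_2) = 6.
Solving: m_0 = -338/15, m_1 = 136/15, m_2 = -26/15, m_3 = 58/15.
On [0, 1], p(t) = 7 - 41/15·t + 68/15·t² - 9/5·t³.
With t = 3/4: p(3/4) = 2157/320.

6.7406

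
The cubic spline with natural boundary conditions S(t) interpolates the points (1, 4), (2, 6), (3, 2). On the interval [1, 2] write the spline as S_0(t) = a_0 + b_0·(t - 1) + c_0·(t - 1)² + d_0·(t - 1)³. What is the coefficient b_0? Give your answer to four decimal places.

3.5000

With M_i denoting the second derivative at x_i, h_i = 1, 1, and Δ_i = (y_(i+1) − y_i)/h_i = 2, -4:
  1·M_0 + 4·M_1 + 1·M_2 = 6(Δ_1 - Δ_0) = -36
Natural end conditions: M_0 = M_2 = 0.
Solving: M_0 = 0, M_1 = -9, M_2 = 0.
On [1, 2], with S_0(t) = a_0 + b_0·(t - 1) + c_0·(t - 1)² + d_0·(t - 1)³: c_0 = M_0/2 = 0, d_0 = (M_1 - M_0)/(6h_0) = -3/2, b_0 = Δ_0 - h_0(2M_0 + M_1)/6 = 7/2.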